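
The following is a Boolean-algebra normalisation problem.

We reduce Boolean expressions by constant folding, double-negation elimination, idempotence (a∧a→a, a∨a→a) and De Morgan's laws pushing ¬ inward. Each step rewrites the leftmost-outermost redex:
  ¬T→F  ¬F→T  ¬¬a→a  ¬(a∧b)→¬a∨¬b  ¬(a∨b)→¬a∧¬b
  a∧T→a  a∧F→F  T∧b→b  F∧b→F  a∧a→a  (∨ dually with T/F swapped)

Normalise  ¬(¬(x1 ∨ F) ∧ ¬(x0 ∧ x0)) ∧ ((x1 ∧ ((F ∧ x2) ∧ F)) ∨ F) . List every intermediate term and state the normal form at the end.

  start: ¬(¬(x1 ∨ F) ∧ ¬(x0 ∧ x0)) ∧ ((x1 ∧ ((F ∧ x2) ∧ F)) ∨ F)
  →1  (¬¬(x1 ∨ F) ∨ ¬¬(x0 ∧ x0)) ∧ ((x1 ∧ ((F ∧ x2) ∧ F)) ∨ F)
  →2  ((x1 ∨ F) ∨ ¬¬(x0 ∧ x0)) ∧ ((x1 ∧ ((F ∧ x2) ∧ F)) ∨ F)
  →3  (x1 ∨ ¬¬(x0 ∧ x0)) ∧ ((x1 ∧ ((F ∧ x2) ∧ F)) ∨ F)
  →4  (x1 ∨ (x0 ∧ x0)) ∧ ((x1 ∧ ((F ∧ x2) ∧ F)) ∨ F)
  →5  (x1 ∨ x0) ∧ ((x1 ∧ ((F ∧ x2) ∧ F)) ∨ F)
  →6  (x1 ∨ x0) ∧ (x1 ∧ ((F ∧ x2) ∧ F))
  →7  (x1 ∨ x0) ∧ (x1 ∧ F)
  →8  (x1 ∨ x0) ∧ F
  →9  F

Answer: normal form = F  (in 9 steps)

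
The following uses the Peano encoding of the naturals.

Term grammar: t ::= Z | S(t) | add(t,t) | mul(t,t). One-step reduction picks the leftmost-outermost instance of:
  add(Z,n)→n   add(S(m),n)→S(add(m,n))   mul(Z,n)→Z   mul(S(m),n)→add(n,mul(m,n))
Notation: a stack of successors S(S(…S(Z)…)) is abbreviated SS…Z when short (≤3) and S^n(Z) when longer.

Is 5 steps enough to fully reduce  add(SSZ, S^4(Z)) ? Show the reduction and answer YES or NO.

  start: add(SSZ, S^4(Z))
  →1  S(add(SZ, S^4(Z)))
  →2  S(S(add(Z, S^4(Z))))
  →3  S^6(Z)

Answer: YES — reaches normal form S^6(Z) in 3 ≤ 5 steps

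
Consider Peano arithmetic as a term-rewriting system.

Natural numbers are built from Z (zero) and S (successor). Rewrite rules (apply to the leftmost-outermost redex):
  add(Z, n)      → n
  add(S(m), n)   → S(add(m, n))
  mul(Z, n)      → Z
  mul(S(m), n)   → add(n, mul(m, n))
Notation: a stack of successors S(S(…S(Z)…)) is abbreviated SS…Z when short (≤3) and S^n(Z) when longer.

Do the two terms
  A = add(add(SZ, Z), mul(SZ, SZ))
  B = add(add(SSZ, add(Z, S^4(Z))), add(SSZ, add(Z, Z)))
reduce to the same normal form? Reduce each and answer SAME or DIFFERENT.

Term A:
  start: add(add(SZ, Z), mul(SZ, SZ))
  →1  add(S(add(Z, Z)), mul(SZ, SZ))
  →2  S(add(add(Z, Z), mul(SZ, SZ)))
  →3  S(add(Z, mul(SZ, SZ)))
  →4  S(mul(SZ, SZ))
  →5  S(add(SZ, mul(Z, SZ)))
  →6  S(S(add(Z, mul(Z, SZ))))
  →7  S(S(mul(Z, SZ)))
  →8  SSZ

Term B:
  start: add(add(SSZ, add(Z, S^4(Z))), add(SSZ, add(Z, Z)))
  →1  add(S(add(SZ, add(Z, S^4(Z)))), add(SSZ, add(Z, Z)))
  →2  S(add(add(SZ, add(Z, S^4(Z))), add(SSZ, add(Z, Z))))
  →3  S(add(S(add(Z, add(Z, S^4(Z)))), add(SSZ, add(Z, Z))))
  →4  S(S(add(add(Z, add(Z, S^4(Z))), add(SSZ, add(Z, Z)))))
  →5  S(S(add(add(Z, S^4(Z)), add(SSZ, add(Z, Z)))))
  →6  S(S(add(S^4(Z), add(SSZ, add(Z, Z)))))
  →7  S(S(S(add(SSSZ, add(SSZ, add(Z, Z))))))
  →8  S(S(S(S(add(SSZ, add(SSZ, add(Z, Z)))))))
  →9  S(S(S(S(S(add(SZ, add(SSZ, add(Z, Z))))))))
  →10  S(S(S(S(S(S(add(Z, add(SSZ, add(Z, Z)))))))))
  →11  S(S(S(S(S(S(add(SSZ, add(Z, Z))))))))
  →12  S(S(S(S(S(S(S(add(SZ, add(Z, Z)))))))))
  →13  S(S(S(S(S(S(S(S(add(Z, add(Z, Z))))))))))
  →14  S(S(S(S(S(S(S(S(add(Z, Z)))))))))
  →15  S^8(Z)

Answer: DIFFERENT — A ⇓ SSZ, B ⇓ S^8(Z)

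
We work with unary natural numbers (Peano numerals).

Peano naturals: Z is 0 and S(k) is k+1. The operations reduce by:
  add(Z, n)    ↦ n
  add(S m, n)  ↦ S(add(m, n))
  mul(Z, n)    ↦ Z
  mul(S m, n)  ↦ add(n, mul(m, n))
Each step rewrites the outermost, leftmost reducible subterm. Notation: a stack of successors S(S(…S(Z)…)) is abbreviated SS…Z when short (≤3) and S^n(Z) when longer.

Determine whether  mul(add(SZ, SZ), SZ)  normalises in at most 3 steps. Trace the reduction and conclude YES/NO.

Answer: NO — after 3 steps the term is S(add(Z, mul(add(Z, SZ), SZ))), not yet normal

Reduction:
  start: mul(add(SZ, SZ), SZ)
  step 1: mul(S(add(Z, SZ)), SZ)
  step 2: add(SZ, mul(add(Z, SZ), SZ))
  step 3: S(add(Z, mul(add(Z, SZ), SZ)))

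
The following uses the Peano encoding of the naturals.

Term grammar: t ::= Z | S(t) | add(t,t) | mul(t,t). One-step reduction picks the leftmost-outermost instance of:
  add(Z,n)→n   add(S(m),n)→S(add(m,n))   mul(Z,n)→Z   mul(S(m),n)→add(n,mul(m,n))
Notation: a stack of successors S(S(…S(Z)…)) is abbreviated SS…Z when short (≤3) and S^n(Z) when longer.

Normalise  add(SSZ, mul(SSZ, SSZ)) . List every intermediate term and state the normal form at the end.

  start: add(SSZ, mul(SSZ, SSZ))
  step 1: S(add(SZ, mul(SSZ, SSZ)))
  step 2: S(S(add(Z, mul(SSZ, SSZ))))
  step 3: S(S(mul(SSZ, SSZ)))
  step 4: S(S(add(SSZ, mul(SZ, SSZ))))
  step 5: S(S(S(add(SZ, mul(SZ, SSZ)))))
  step 6: S(S(S(S(add(Z, mul(SZ, SSZ))))))
  step 7: S(S(S(S(mul(SZ, SSZ)))))
  step 8: S(S(S(S(add(SSZ, mul(Z, SSZ))))))
  step 9: S(S(S(S(S(add(SZ, mul(Z, SSZ)))))))
  step 10: S(S(S(S(S(S(add(Z, mul(Z, SSZ))))))))
  step 11: S(S(S(S(S(S(mul(Z, SSZ)))))))
  step 12: S^6(Z)

Answer: normal form = S^6(Z)  (in 12 steps)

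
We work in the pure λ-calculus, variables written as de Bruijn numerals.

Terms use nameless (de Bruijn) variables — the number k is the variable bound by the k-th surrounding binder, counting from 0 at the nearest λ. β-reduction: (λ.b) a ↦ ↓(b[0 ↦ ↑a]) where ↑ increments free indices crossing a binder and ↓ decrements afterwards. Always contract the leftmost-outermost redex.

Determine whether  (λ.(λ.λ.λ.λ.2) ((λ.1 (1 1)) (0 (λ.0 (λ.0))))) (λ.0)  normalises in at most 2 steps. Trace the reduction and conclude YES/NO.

  start: (λ.(λ.λ.λ.λ.2) ((λ.1 (1 1)) (0 (λ.0 (λ.0))))) (λ.0)
  step 1: (λ.λ.λ.λ.2) ((λ.(λ.0) ((λ.0) (λ.0))) ((λ.0) (λ.0 (λ.0))))
  step 2: λ.λ.λ.2

Answer: YES — reaches normal form λ.λ.λ.2 in 2 ≤ 2 steps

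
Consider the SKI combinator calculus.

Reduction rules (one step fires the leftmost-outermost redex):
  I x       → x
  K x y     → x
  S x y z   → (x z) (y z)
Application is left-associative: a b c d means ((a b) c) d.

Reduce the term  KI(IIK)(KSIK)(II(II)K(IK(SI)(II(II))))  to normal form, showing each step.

Answer: normal form = SK(K(SI))  (in 9 steps)

Working:
  start: KI(IIK)(KSIK)(II(II)K(IK(SI)(II(II))))
  [1] I(KSIK)(II(II)K(IK(SI)(II(II))))
  [2] KSIK(II(II)K(IK(SI)(II(II))))
  [3] SK(II(II)K(IK(SI)(II(II))))
  [4] SK(I(II)K(IK(SI)(II(II))))
  [5] SK(IIK(IK(SI)(II(II))))
  [6] SK(IK(IK(SI)(II(II))))
  [7] SK(K(IK(SI)(II(II))))
  [8] SK(K(K(SI)(II(II))))
  [9] SK(K(SI))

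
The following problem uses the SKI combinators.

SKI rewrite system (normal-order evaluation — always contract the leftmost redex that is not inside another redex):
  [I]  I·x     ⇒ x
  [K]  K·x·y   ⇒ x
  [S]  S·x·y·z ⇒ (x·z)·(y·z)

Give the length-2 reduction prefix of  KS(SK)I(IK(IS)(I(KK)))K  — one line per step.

Answer: after 2 steps: IK(IK(IS)(I(KK))K)

Derivation:
  start: KS(SK)I(IK(IS)(I(KK)))K
  step 1: SI(IK(IS)(I(KK)))K
  step 2: IK(IK(IS)(I(KK))K)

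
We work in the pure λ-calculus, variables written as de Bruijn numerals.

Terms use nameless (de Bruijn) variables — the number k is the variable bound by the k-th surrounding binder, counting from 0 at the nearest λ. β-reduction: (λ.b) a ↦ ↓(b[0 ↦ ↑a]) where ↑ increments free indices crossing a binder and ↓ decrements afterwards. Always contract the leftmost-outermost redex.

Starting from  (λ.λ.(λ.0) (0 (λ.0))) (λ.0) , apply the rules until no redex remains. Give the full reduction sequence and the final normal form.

  start: (λ.λ.(λ.0) (0 (λ.0))) (λ.0)
  →1  λ.(λ.0) (0 (λ.0))
  →2  λ.0 (λ.0)

Answer: normal form = λ.0 (λ.0)  (in 2 steps)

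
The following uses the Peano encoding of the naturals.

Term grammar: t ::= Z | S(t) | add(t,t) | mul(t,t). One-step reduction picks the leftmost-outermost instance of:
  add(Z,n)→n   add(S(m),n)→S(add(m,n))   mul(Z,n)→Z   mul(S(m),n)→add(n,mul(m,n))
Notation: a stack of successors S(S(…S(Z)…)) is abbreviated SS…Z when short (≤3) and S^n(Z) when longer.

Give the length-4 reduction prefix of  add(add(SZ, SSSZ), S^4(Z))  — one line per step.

  start: add(add(SZ, SSSZ), S^4(Z))
  [1] add(S(add(Z, SSSZ)), S^4(Z))
  [2] S(add(add(Z, SSSZ), S^4(Z)))
  [3] S(add(SSSZ, S^4(Z)))
  [4] S(S(add(SSZ, S^4(Z))))

Answer: after 4 steps: S(S(add(SSZ, S^4(Z))))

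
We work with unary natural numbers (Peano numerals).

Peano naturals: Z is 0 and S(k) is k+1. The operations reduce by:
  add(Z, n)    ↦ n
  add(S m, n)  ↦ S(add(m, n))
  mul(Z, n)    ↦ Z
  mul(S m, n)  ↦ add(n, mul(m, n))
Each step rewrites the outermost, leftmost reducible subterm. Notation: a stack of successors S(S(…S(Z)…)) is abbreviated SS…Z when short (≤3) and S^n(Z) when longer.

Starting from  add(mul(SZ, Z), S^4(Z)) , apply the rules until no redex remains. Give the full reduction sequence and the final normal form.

Answer: normal form = S^4(Z)  (in 4 steps)

Working:
  start: add(mul(SZ, Z), S^4(Z))
  [1] add(add(Z, mul(Z, Z)), S^4(Z))
  [2] add(mul(Z, Z), S^4(Z))
  [3] add(Z, S^4(Z))
  [4] S^4(Z)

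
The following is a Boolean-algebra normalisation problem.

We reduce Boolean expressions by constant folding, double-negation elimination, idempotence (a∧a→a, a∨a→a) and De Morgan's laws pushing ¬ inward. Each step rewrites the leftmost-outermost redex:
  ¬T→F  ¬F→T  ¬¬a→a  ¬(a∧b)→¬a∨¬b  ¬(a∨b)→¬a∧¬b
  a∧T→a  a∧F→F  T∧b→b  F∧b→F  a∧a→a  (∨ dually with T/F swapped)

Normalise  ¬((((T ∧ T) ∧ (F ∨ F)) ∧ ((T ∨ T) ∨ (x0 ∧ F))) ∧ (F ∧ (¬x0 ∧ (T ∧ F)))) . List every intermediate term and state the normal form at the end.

  start: ¬((((T ∧ T) ∧ (F ∨ F)) ∧ ((T ∨ T) ∨ (x0 ∧ F))) ∧ (F ∧ (¬x0 ∧ (T ∧ F))))
  step 1: ¬(((T ∧ T) ∧ (F ∨ F)) ∧ ((T ∨ T) ∨ (x0 ∧ F))) ∨ ¬(F ∧ (¬x0 ∧ (T ∧ F)))
  step 2: (¬((T ∧ T) ∧ (F ∨ F)) ∨ ¬((T ∨ T) ∨ (x0 ∧ F))) ∨ ¬(F ∧ (¬x0 ∧ (T ∧ F)))
  step 3: ((¬(T ∧ T) ∨ ¬(F ∨ F)) ∨ ¬((T ∨ T) ∨ (x0 ∧ F))) ∨ ¬(F ∧ (¬x0 ∧ (T ∧ F)))
  step 4: (((¬T ∨ ¬T) ∨ ¬(F ∨ F)) ∨ ¬((T ∨ T) ∨ (x0 ∧ F))) ∨ ¬(F ∧ (¬x0 ∧ (T ∧ F)))
  step 5: ((¬T ∨ ¬(F ∨ F)) ∨ ¬((T ∨ T) ∨ (x0 ∧ F))) ∨ ¬(F ∧ (¬x0 ∧ (T ∧ F)))
  step 6: ((F ∨ ¬(F ∨ F)) ∨ ¬((T ∨ T) ∨ (x0 ∧ F))) ∨ ¬(F ∧ (¬x0 ∧ (T ∧ F)))
  step 7: (¬(F ∨ F) ∨ ¬((T ∨ T) ∨ (x0 ∧ F))) ∨ ¬(F ∧ (¬x0 ∧ (T ∧ F)))
  step 8: ((¬F ∧ ¬F) ∨ ¬((T ∨ T) ∨ (x0 ∧ F))) ∨ ¬(F ∧ (¬x0 ∧ (T ∧ F)))
  step 9: (¬F ∨ ¬((T ∨ T) ∨ (x0 ∧ F))) ∨ ¬(F ∧ (¬x0 ∧ (T ∧ F)))
  step 10: (T ∨ ¬((T ∨ T) ∨ (x0 ∧ F))) ∨ ¬(F ∧ (¬x0 ∧ (T ∧ F)))
  step 11: T ∨ ¬(F ∧ (¬x0 ∧ (T ∧ F)))
  step 12: T

Answer: normal form = T  (in 12 steps)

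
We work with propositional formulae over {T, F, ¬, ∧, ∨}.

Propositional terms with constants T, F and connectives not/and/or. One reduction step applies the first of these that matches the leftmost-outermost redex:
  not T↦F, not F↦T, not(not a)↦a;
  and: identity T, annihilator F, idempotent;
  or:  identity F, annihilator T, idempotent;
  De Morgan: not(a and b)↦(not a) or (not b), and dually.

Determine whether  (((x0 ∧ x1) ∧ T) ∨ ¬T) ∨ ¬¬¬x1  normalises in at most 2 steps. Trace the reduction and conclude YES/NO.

Answer: NO — after 2 steps the term is ((x0 ∧ x1) ∨ F) ∨ ¬¬¬x1, not yet normal

Working:
  start: (((x0 ∧ x1) ∧ T) ∨ ¬T) ∨ ¬¬¬x1
  →1  ((x0 ∧ x1) ∨ ¬T) ∨ ¬¬¬x1
  →2  ((x0 ∧ x1) ∨ F) ∨ ¬¬¬x1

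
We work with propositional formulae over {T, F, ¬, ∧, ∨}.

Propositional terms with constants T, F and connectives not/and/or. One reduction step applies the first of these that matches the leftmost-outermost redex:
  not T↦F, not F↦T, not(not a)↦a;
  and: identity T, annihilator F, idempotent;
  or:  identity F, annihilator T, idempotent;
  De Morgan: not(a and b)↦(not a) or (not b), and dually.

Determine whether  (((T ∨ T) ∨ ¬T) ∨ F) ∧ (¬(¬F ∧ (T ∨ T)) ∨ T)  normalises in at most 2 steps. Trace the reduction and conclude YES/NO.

Answer: NO — after 2 steps the term is (T ∨ ¬T) ∧ (¬(¬F ∧ (T ∨ T)) ∨ T), not yet normal

Derivation:
  start: (((T ∨ T) ∨ ¬T) ∨ F) ∧ (¬(¬F ∧ (T ∨ T)) ∨ T)
  [1] ((T ∨ T) ∨ ¬T) ∧ (¬(¬F ∧ (T ∨ T)) ∨ T)
  [2] (T ∨ ¬T) ∧ (¬(¬F ∧ (T ∨ T)) ∨ T)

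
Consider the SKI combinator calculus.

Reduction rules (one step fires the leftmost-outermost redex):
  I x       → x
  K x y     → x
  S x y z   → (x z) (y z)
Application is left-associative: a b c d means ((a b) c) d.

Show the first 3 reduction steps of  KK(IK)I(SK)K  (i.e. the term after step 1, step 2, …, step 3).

Answer: after 3 steps: K

Working:
  start: KK(IK)I(SK)K
  step 1: KI(SK)K
  step 2: IK
  step 3: K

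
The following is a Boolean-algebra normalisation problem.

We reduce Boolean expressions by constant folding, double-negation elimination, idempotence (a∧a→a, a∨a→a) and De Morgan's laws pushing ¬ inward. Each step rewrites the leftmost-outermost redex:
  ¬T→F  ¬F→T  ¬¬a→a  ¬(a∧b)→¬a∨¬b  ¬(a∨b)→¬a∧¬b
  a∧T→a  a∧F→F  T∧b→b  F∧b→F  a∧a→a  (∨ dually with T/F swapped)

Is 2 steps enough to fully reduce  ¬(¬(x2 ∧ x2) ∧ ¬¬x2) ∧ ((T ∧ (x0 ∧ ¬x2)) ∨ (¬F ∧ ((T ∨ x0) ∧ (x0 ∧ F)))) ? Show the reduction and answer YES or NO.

  start: ¬(¬(x2 ∧ x2) ∧ ¬¬x2) ∧ ((T ∧ (x0 ∧ ¬x2)) ∨ (¬F ∧ ((T ∨ x0) ∧ (x0 ∧ F))))
  →1  (¬¬(x2 ∧ x2) ∨ ¬¬¬x2) ∧ ((T ∧ (x0 ∧ ¬x2)) ∨ (¬F ∧ ((T ∨ x0) ∧ (x0 ∧ F))))
  →2  ((x2 ∧ x2) ∨ ¬¬¬x2) ∧ ((T ∧ (x0 ∧ ¬x2)) ∨ (¬F ∧ ((T ∨ x0) ∧ (x0 ∧ F))))

Answer: NO — after 2 steps the term is ((x2 ∧ x2) ∨ ¬¬¬x2) ∧ ((T ∧ (x0 ∧ ¬x2)) ∨ (¬F ∧ ((T ∨ x0) ∧ (x0 ∧ F)))), not yet normal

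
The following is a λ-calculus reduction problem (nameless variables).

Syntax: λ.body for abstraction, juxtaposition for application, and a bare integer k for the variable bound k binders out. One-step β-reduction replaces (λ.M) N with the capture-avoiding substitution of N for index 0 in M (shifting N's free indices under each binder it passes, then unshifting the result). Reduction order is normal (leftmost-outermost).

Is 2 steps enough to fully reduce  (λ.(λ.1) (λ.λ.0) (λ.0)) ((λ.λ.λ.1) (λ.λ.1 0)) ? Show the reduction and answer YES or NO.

Answer: NO — after 2 steps the term is (λ.λ.λ.1) (λ.λ.1 0) (λ.0), not yet normal

Derivation:
  start: (λ.(λ.1) (λ.λ.0) (λ.0)) ((λ.λ.λ.1) (λ.λ.1 0))
  step 1: (λ.(λ.λ.λ.1) (λ.λ.1 0)) (λ.λ.0) (λ.0)
  step 2: (λ.λ.λ.1) (λ.λ.1 0) (λ.0)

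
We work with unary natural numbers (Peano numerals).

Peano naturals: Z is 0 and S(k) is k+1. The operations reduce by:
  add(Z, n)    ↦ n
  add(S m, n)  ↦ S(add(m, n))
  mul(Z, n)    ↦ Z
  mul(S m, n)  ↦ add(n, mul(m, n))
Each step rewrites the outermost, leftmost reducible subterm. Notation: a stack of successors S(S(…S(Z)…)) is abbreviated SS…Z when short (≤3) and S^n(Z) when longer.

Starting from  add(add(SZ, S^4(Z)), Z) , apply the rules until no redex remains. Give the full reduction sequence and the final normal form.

Answer: normal form = S^5(Z)  (in 8 steps)

Working:
  start: add(add(SZ, S^4(Z)), Z)
  →1  add(S(add(Z, S^4(Z))), Z)
  →2  S(add(add(Z, S^4(Z)), Z))
  →3  S(add(S^4(Z), Z))
  →4  S(S(add(SSSZ, Z)))
  →5  S(S(S(add(SSZ, Z))))
  →6  S(S(S(S(add(SZ, Z)))))
  →7  S(S(S(S(S(add(Z, Z))))))
  →8  S^5(Z)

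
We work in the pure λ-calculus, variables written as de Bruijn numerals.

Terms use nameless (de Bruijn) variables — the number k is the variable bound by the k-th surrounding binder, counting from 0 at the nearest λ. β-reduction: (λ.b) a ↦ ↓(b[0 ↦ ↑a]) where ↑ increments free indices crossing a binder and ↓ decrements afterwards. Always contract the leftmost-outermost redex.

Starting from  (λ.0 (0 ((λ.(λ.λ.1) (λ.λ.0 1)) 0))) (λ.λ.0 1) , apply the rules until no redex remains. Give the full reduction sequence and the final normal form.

  start: (λ.0 (0 ((λ.(λ.λ.1) (λ.λ.0 1)) 0))) (λ.λ.0 1)
  step 1: (λ.λ.0 1) ((λ.λ.0 1) ((λ.(λ.λ.1) (λ.λ.0 1)) (λ.λ.0 1)))
  step 2: λ.0 ((λ.λ.0 1) ((λ.(λ.λ.1) (λ.λ.0 1)) (λ.λ.0 1)))
  step 3: λ.0 (λ.0 ((λ.(λ.λ.1) (λ.λ.0 1)) (λ.λ.0 1)))
  step 4: λ.0 (λ.0 ((λ.λ.1) (λ.λ.0 1)))
  step 5: λ.0 (λ.0 (λ.λ.λ.0 1))

Answer: normal form = λ.0 (λ.0 (λ.λ.λ.0 1))  (in 5 steps)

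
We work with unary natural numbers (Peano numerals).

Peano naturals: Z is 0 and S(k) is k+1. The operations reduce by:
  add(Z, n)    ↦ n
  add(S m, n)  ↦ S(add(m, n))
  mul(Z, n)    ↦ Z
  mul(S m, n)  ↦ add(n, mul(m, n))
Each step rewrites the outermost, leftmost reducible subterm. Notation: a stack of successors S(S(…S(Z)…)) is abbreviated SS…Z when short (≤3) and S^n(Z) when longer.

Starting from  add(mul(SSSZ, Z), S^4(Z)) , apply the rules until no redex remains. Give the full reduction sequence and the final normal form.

Answer: normal form = S^4(Z)  (in 8 steps)

Derivation:
  start: add(mul(SSSZ, Z), S^4(Z))
  step 1: add(add(Z, mul(SSZ, Z)), S^4(Z))
  step 2: add(mul(SSZ, Z), S^4(Z))
  step 3: add(add(Z, mul(SZ, Z)), S^4(Z))
  step 4: add(mul(SZ, Z), S^4(Z))
  step 5: add(add(Z, mul(Z, Z)), S^4(Z))
  step 6: add(mul(Z, Z), S^4(Z))
  step 7: add(Z, S^4(Z))
  step 8: S^4(Z)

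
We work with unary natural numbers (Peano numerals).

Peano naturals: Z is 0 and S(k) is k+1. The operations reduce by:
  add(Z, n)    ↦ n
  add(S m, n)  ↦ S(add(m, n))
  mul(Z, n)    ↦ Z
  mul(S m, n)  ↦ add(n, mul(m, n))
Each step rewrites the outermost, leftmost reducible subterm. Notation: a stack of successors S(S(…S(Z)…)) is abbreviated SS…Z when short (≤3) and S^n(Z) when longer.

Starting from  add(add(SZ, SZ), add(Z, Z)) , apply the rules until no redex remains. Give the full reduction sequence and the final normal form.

Answer: normal form = SSZ  (in 6 steps)

Derivation:
  start: add(add(SZ, SZ), add(Z, Z))
  [1] add(S(add(Z, SZ)), add(Z, Z))
  [2] S(add(add(Z, SZ), add(Z, Z)))
  [3] S(add(SZ, add(Z, Z)))
  [4] S(S(add(Z, add(Z, Z))))
  [5] S(S(add(Z, Z)))
  [6] SSZ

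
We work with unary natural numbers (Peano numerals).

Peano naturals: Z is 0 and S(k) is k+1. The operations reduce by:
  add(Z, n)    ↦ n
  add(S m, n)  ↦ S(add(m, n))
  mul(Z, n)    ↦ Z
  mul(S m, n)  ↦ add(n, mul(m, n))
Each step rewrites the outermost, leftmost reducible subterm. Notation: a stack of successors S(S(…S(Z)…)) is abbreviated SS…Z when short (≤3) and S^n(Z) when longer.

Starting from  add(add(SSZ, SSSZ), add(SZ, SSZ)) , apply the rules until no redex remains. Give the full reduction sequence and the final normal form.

Answer: normal form = S^8(Z)  (in 11 steps)

Working:
  start: add(add(SSZ, SSSZ), add(SZ, SSZ))
  [1] add(S(add(SZ, SSSZ)), add(SZ, SSZ))
  [2] S(add(add(SZ, SSSZ), add(SZ, SSZ)))
  [3] S(add(S(add(Z, SSSZ)), add(SZ, SSZ)))
  [4] S(S(add(add(Z, SSSZ), add(SZ, SSZ))))
  [5] S(S(add(SSSZ, add(SZ, SSZ))))
  [6] S(S(S(add(SSZ, add(SZ, SSZ)))))
  [7] S(S(S(S(add(SZ, add(SZ, SSZ))))))
  [8] S(S(S(S(S(add(Z, add(SZ, SSZ)))))))
  [9] S(S(S(S(S(add(SZ, SSZ))))))
  [10] S(S(S(S(S(S(add(Z, SSZ)))))))
  [11] S^8(Z)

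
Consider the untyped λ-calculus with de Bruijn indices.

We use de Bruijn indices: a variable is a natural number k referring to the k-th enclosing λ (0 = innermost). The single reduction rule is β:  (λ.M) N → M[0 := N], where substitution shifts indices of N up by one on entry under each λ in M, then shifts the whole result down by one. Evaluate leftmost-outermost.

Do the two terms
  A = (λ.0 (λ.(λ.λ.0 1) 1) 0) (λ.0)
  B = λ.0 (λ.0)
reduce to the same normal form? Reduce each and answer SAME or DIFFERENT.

Answer: SAME — A ⇓ λ.0 (λ.0), B ⇓ λ.0 (λ.0)

Working:
Term A:
  start: (λ.0 (λ.(λ.λ.0 1) 1) 0) (λ.0)
  →1  (λ.0) (λ.(λ.λ.0 1) (λ.0)) (λ.0)
  →2  (λ.(λ.λ.0 1) (λ.0)) (λ.0)
  →3  (λ.λ.0 1) (λ.0)
  →4  λ.0 (λ.0)

Term B:
  start: λ.0 (λ.0)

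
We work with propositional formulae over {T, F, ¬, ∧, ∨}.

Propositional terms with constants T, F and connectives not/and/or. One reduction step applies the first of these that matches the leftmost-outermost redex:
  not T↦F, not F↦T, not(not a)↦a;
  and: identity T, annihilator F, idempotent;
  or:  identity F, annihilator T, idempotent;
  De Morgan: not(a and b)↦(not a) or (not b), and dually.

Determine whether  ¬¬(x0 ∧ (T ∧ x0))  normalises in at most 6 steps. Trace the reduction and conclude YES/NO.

Answer: YES — reaches normal form x0 in 3 ≤ 6 steps

Derivation:
  start: ¬¬(x0 ∧ (T ∧ x0))
  step 1: x0 ∧ (T ∧ x0)
  step 2: x0 ∧ x0
  step 3: x0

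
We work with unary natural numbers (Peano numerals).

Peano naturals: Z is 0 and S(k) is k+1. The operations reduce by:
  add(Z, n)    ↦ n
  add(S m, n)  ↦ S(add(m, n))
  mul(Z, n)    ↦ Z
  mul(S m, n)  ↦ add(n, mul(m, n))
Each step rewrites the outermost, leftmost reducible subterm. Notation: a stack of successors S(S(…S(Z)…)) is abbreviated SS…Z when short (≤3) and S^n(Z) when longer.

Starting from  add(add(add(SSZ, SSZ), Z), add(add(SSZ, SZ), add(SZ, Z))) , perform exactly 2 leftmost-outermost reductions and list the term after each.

Answer: after 2 steps: add(S(add(add(SZ, SSZ), Z)), add(add(SSZ, SZ), add(SZ, Z)))

Derivation:
  start: add(add(add(SSZ, SSZ), Z), add(add(SSZ, SZ), add(SZ, Z)))
  step 1: add(add(S(add(SZ, SSZ)), Z), add(add(SSZ, SZ), add(SZ, Z)))
  step 2: add(S(add(add(SZ, SSZ), Z)), add(add(SSZ, SZ), add(SZ, Z)))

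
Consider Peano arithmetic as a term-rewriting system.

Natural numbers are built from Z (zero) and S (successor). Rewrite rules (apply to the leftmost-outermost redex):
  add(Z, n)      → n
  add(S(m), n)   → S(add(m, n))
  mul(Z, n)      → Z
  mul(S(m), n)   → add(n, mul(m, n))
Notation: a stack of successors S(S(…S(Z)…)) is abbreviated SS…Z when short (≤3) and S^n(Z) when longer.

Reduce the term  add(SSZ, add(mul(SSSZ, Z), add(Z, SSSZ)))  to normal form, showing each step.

Answer: normal form = S^5(Z)  (in 12 steps)

Working:
  start: add(SSZ, add(mul(SSSZ, Z), add(Z, SSSZ)))
  →1  S(add(SZ, add(mul(SSSZ, Z), add(Z, SSSZ))))
  →2  S(S(add(Z, add(mul(SSSZ, Z), add(Z, SSSZ)))))
  →3  S(S(add(mul(SSSZ, Z), add(Z, SSSZ))))
  →4  S(S(add(add(Z, mul(SSZ, Z)), add(Z, SSSZ))))
  →5  S(S(add(mul(SSZ, Z), add(Z, SSSZ))))
  →6  S(S(add(add(Z, mul(SZ, Z)), add(Z, SSSZ))))
  →7  S(S(add(mul(SZ, Z), add(Z, SSSZ))))
  →8  S(S(add(add(Z, mul(Z, Z)), add(Z, SSSZ))))
  →9  S(S(add(mul(Z, Z), add(Z, SSSZ))))
  →10  S(S(add(Z, add(Z, SSSZ))))
  →11  S(S(add(Z, SSSZ)))
  →12  S^5(Z)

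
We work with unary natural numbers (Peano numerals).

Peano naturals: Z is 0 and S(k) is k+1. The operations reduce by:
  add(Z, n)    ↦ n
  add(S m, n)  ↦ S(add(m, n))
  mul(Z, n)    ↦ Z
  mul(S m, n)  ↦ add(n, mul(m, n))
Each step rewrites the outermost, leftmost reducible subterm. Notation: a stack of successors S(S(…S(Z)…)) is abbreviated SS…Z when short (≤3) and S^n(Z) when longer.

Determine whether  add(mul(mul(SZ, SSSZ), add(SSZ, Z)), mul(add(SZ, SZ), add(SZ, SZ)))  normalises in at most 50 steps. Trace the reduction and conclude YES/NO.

Answer: YES — reaches normal form S^10(Z) in 50 ≤ 50 steps

Derivation:
  start: add(mul(mul(SZ, SSSZ), add(SSZ, Z)), mul(add(SZ, SZ), add(SZ, SZ)))
  [1] add(mul(add(SSSZ, mul(Z, SSSZ)), add(SSZ, Z)), mul(add(SZ, SZ), add(SZ, SZ)))
  [2] add(mul(S(add(SSZ, mul(Z, SSSZ))), add(SSZ, Z)), mul(add(SZ, SZ), add(SZ, SZ)))
  [3] add(add(add(SSZ, Z), mul(add(SSZ, mul(Z, SSSZ)), add(SSZ, Z))), mul(add(SZ, SZ), add(SZ, SZ)))
  [4] add(add(S(add(SZ, Z)), mul(add(SSZ, mul(Z, SSSZ)), add(SSZ, Z))), mul(add(SZ, SZ), add(SZ, SZ)))
  [5] add(S(add(add(SZ, Z), mul(add(SSZ, mul(Z, SSSZ)), add(SSZ, Z)))), mul(add(SZ, SZ), add(SZ, SZ)))
  [6] S(add(add(add(SZ, Z), mul(add(SSZ, mul(Z, SSSZ)), add(SSZ, Z))), mul(add(SZ, SZ), add(SZ, SZ))))
  [7] S(add(add(S(add(Z, Z)), mul(add(SSZ, mul(Z, SSSZ)), add(SSZ, Z))), mul(add(SZ, SZ), add(SZ, SZ))))
  [8] S(add(S(add(add(Z, Z), mul(add(SSZ, mul(Z, SSSZ)), add(SSZ, Z)))), mul(add(SZ, SZ), add(SZ, SZ))))
  [9] S(S(add(add(add(Z, Z), mul(add(SSZ, mul(Z, SSSZ)), add(SSZ, Z))), mul(add(SZ, SZ), add(SZ, SZ)))))
  [10] S(S(add(add(Z, mul(add(SSZ, mul(Z, SSSZ)), add(SSZ, Z))), mul(add(SZ, SZ), add(SZ, SZ)))))
  [11] S(S(add(mul(add(SSZ, mul(Z, SSSZ)), add(SSZ, Z)), mul(add(SZ, SZ), add(SZ, SZ)))))
  [12] S(S(add(mul(S(add(SZ, mul(Z, SSSZ))), add(SSZ, Z)), mul(add(SZ, SZ), add(SZ, SZ)))))
  [13] S(S(add(add(add(SSZ, Z), mul(add(SZ, mul(Z, SSSZ)), add(SSZ, Z))), mul(add(SZ, SZ), add(SZ, SZ)))))
  [14] S(S(add(add(S(add(SZ, Z)), mul(add(SZ, mul(Z, SSSZ)), add(SSZ, Z))), mul(add(SZ, SZ), add(SZ, SZ)))))
  [15] S(S(add(S(add(add(SZ, Z), mul(add(SZ, mul(Z, SSSZ)), add(SSZ, Z)))), mul(add(SZ, SZ), add(SZ, SZ)))))
  [16] S(S(S(add(add(add(SZ, Z), mul(add(SZ, mul(Z, SSSZ)), add(SSZ, Z))), mul(add(SZ, SZ), add(SZ, SZ))))))
  [17] S(S(S(add(add(S(add(Z, Z)), mul(add(SZ, mul(Z, SSSZ)), add(SSZ, Z))), mul(add(SZ, SZ), add(SZ, SZ))))))
  [18] S(S(S(add(S(add(add(Z, Z), mul(add(SZ, mul(Z, SSSZ)), add(SSZ, Z)))), mul(add(SZ, SZ), add(SZ, SZ))))))
  [19] S(S(S(S(add(add(add(Z, Z), mul(add(SZ, mul(Z, SSSZ)), add(SSZ, Z))), mul(add(SZ, SZ), add(SZ, SZ)))))))
  [20] S(S(S(S(add(add(Z, mul(add(SZ, mul(Z, SSSZ)), add(SSZ, Z))), mul(add(SZ, SZ), add(SZ, SZ)))))))
  [21] S(S(S(S(add(mul(add(SZ, mul(Z, SSSZ)), add(SSZ, Z)), mul(add(SZ, SZ), add(SZ, SZ)))))))
  [22] S(S(S(S(add(mul(S(add(Z, mul(Z, SSSZ))), add(SSZ, Z)), mul(add(SZ, SZ), add(SZ, SZ)))))))
  [23] S(S(S(S(add(add(add(SSZ, Z), mul(add(Z, mul(Z, SSSZ)), add(SSZ, Z))), mul(add(SZ, SZ), add(SZ, SZ)))))))
  [24] S(S(S(S(add(add(S(add(SZ, Z)), mul(add(Z, mul(Z, SSSZ)), add(SSZ, Z))), mul(add(SZ, SZ), add(SZ, SZ)))))))
  [25] S(S(S(S(add(S(add(add(SZ, Z), mul(add(Z, mul(Z, SSSZ)), add(SSZ, Z)))), mul(add(SZ, SZ), add(SZ, SZ)))))))
  [26] S(S(S(S(S(add(add(add(SZ, Z), mul(add(Z, mul(Z, SSSZ)), add(SSZ, Z))), mul(add(SZ, SZ), add(SZ, SZ))))))))
  [27] S(S(S(S(S(add(add(S(add(Z, Z)), mul(add(Z, mul(Z, SSSZ)), add(SSZ, Z))), mul(add(SZ, SZ), add(SZ, SZ))))))))
  [28] S(S(S(S(S(add(S(add(add(Z, Z), mul(add(Z, mul(Z, SSSZ)), add(SSZ, Z)))), mul(add(SZ, SZ), add(SZ, SZ))))))))
  [29] S(S(S(S(S(S(add(add(add(Z, Z), mul(add(Z, mul(Z, SSSZ)), add(SSZ, Z))), mul(add(SZ, SZ), add(SZ, SZ)))))))))
  [30] S(S(S(S(S(S(add(add(Z, mul(add(Z, mul(Z, SSSZ)), add(SSZ, Z))), mul(add(SZ, SZ), add(SZ, SZ)))))))))
  [31] S(S(S(S(S(S(add(mul(add(Z, mul(Z, SSSZ)), add(SSZ, Z)), mul(add(SZ, SZ), add(SZ, SZ)))))))))
  [32] S(S(S(S(S(S(add(mul(mul(Z, SSSZ), add(SSZ, Z)), mul(add(SZ, SZ), add(SZ, SZ)))))))))
  [33] S(S(S(S(S(S(add(mul(Z, add(SSZ, Z)), mul(add(SZ, SZ), add(SZ, SZ)))))))))
  [34] S(S(S(S(S(S(add(Z, mul(add(SZ, SZ), add(SZ, SZ)))))))))
  [35] S(S(S(S(S(S(mul(add(SZ, SZ), add(SZ, SZ))))))))
  [36] S(S(S(S(S(S(mul(S(add(Z, SZ)), add(SZ, SZ))))))))
  [37] S(S(S(S(S(S(add(add(SZ, SZ), mul(add(Z, SZ), add(SZ, SZ)))))))))
  [38] S(S(S(S(S(S(add(S(add(Z, SZ)), mul(add(Z, SZ), add(SZ, SZ)))))))))
  [39] S(S(S(S(S(S(S(add(add(Z, SZ), mul(add(Z, SZ), add(SZ, SZ))))))))))
  [40] S(S(S(S(S(S(S(add(SZ, mul(add(Z, SZ), add(SZ, SZ))))))))))
  [41] S(S(S(S(S(S(S(S(add(Z, mul(add(Z, SZ), add(SZ, SZ)))))))))))
  [42] S(S(S(S(S(S(S(S(mul(add(Z, SZ), add(SZ, SZ))))))))))
  [43] S(S(S(S(S(S(S(S(mul(SZ, add(SZ, SZ))))))))))
  [44] S(S(S(S(S(S(S(S(add(add(SZ, SZ), mul(Z, add(SZ, SZ)))))))))))
  [45] S(S(S(S(S(S(S(S(add(S(add(Z, SZ)), mul(Z, add(SZ, SZ)))))))))))
  [46] S(S(S(S(S(S(S(S(S(add(add(Z, SZ), mul(Z, add(SZ, SZ))))))))))))
  [47] S(S(S(S(S(S(S(S(S(add(SZ, mul(Z, add(SZ, SZ))))))))))))
  [48] S(S(S(S(S(S(S(S(S(S(add(Z, mul(Z, add(SZ, SZ)))))))))))))
  [49] S(S(S(S(S(S(S(S(S(S(mul(Z, add(SZ, SZ))))))))))))
  [50] S^10(Z)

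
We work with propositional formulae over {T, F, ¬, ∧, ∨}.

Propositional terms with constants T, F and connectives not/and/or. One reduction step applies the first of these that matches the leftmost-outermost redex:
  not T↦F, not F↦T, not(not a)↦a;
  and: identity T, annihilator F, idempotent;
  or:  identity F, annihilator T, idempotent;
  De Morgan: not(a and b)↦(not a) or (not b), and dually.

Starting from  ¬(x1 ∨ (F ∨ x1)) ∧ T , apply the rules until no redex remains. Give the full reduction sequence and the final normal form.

  start: ¬(x1 ∨ (F ∨ x1)) ∧ T
  step 1: ¬(x1 ∨ (F ∨ x1))
  step 2: ¬x1 ∧ ¬(F ∨ x1)
  step 3: ¬x1 ∧ (¬F ∧ ¬x1)
  step 4: ¬x1 ∧ (T ∧ ¬x1)
  step 5: ¬x1 ∧ ¬x1
  step 6: ¬x1

Answer: normal form = ¬x1  (in 6 steps)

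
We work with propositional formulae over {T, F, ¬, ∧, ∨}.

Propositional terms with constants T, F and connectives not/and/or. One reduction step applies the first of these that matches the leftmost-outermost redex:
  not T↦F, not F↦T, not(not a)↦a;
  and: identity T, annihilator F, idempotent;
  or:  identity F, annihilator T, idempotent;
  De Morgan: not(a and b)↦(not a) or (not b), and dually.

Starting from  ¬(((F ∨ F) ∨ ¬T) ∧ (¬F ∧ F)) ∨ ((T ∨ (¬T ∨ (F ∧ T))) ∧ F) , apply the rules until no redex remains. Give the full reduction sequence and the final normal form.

  start: ¬(((F ∨ F) ∨ ¬T) ∧ (¬F ∧ F)) ∨ ((T ∨ (¬T ∨ (F ∧ T))) ∧ F)
  →1  (¬((F ∨ F) ∨ ¬T) ∨ ¬(¬F ∧ F)) ∨ ((T ∨ (¬T ∨ (F ∧ T))) ∧ F)
  →2  ((¬(F ∨ F) ∧ ¬¬T) ∨ ¬(¬F ∧ F)) ∨ ((T ∨ (¬T ∨ (F ∧ T))) ∧ F)
  →3  (((¬F ∧ ¬F) ∧ ¬¬T) ∨ ¬(¬F ∧ F)) ∨ ((T ∨ (¬T ∨ (F ∧ T))) ∧ F)
  →4  ((¬F ∧ ¬¬T) ∨ ¬(¬F ∧ F)) ∨ ((T ∨ (¬T ∨ (F ∧ T))) ∧ F)
  →5  ((T ∧ ¬¬T) ∨ ¬(¬F ∧ F)) ∨ ((T ∨ (¬T ∨ (F ∧ T))) ∧ F)
  →6  (¬¬T ∨ ¬(¬F ∧ F)) ∨ ((T ∨ (¬T ∨ (F ∧ T))) ∧ F)
  →7  (T ∨ ¬(¬F ∧ F)) ∨ ((T ∨ (¬T ∨ (F ∧ T))) ∧ F)
  →8  T ∨ ((T ∨ (¬T ∨ (F ∧ T))) ∧ F)
  →9  T

Answer: normal form = T  (in 9 steps)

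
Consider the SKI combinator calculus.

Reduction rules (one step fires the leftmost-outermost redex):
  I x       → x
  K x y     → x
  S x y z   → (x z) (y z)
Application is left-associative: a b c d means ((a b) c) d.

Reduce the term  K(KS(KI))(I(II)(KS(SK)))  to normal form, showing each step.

Answer: normal form = S  (in 2 steps)

Working:
  start: K(KS(KI))(I(II)(KS(SK)))
  [1] KS(KI)
  [2] S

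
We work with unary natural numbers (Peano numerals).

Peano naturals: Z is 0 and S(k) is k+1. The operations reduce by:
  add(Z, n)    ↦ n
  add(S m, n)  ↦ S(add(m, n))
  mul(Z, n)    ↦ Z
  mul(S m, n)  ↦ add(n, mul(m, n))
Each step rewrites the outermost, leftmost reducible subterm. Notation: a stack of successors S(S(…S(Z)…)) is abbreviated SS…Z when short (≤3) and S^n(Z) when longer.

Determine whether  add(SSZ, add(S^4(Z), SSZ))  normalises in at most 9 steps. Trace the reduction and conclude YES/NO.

Answer: YES — reaches normal form S^8(Z) in 8 ≤ 9 steps

Reduction:
  start: add(SSZ, add(S^4(Z), SSZ))
  →1  S(add(SZ, add(S^4(Z), SSZ)))
  →2  S(S(add(Z, add(S^4(Z), SSZ))))
  →3  S(S(add(S^4(Z), SSZ)))
  →4  S(S(S(add(SSSZ, SSZ))))
  →5  S(S(S(S(add(SSZ, SSZ)))))
  →6  S(S(S(S(S(add(SZ, SSZ))))))
  →7  S(S(S(S(S(S(add(Z, SSZ)))))))
  →8  S^8(Z)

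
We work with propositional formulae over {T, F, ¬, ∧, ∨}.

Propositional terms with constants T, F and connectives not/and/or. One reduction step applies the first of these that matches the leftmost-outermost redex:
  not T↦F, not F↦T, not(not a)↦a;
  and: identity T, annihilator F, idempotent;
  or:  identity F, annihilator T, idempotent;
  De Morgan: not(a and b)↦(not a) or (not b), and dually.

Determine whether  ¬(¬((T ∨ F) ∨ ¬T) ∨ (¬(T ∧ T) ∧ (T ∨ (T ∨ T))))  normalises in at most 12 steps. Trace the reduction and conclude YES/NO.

Answer: YES — reaches normal form T in 9 ≤ 12 steps

Working:
  start: ¬(¬((T ∨ F) ∨ ¬T) ∨ (¬(T ∧ T) ∧ (T ∨ (T ∨ T))))
  →1  ¬¬((T ∨ F) ∨ ¬T) ∧ ¬(¬(T ∧ T) ∧ (T ∨ (T ∨ T)))
  →2  ((T ∨ F) ∨ ¬T) ∧ ¬(¬(T ∧ T) ∧ (T ∨ (T ∨ T)))
  →3  (T ∨ ¬T) ∧ ¬(¬(T ∧ T) ∧ (T ∨ (T ∨ T)))
  →4  T ∧ ¬(¬(T ∧ T) ∧ (T ∨ (T ∨ T)))
  →5  ¬(¬(T ∧ T) ∧ (T ∨ (T ∨ T)))
  →6  ¬¬(T ∧ T) ∨ ¬(T ∨ (T ∨ T))
  →7  (T ∧ T) ∨ ¬(T ∨ (T ∨ T))
  →8  T ∨ ¬(T ∨ (T ∨ T))
  →9  T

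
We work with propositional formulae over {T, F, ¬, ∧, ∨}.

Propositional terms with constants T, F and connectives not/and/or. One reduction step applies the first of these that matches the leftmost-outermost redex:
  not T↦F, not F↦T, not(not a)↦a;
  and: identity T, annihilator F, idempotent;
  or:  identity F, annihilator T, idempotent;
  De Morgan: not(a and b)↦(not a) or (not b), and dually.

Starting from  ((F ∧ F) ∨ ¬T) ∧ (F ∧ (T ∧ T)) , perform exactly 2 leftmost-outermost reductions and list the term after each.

  start: ((F ∧ F) ∨ ¬T) ∧ (F ∧ (T ∧ T))
  →1  (F ∨ ¬T) ∧ (F ∧ (T ∧ T))
  →2  ¬T ∧ (F ∧ (T ∧ T))

Answer: after 2 steps: ¬T ∧ (F ∧ (T ∧ T))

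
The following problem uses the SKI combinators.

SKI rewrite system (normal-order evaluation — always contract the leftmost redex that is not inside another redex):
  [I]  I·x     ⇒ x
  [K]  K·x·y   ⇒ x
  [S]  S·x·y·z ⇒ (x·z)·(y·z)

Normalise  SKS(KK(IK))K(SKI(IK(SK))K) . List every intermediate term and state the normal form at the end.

  start: SKS(KK(IK))K(SKI(IK(SK))K)
  [1] K(KK(IK))(S(KK(IK)))K(SKI(IK(SK))K)
  [2] KK(IK)K(SKI(IK(SK))K)
  [3] KK(SKI(IK(SK))K)
  [4] K

Answer: normal form = K  (in 4 steps)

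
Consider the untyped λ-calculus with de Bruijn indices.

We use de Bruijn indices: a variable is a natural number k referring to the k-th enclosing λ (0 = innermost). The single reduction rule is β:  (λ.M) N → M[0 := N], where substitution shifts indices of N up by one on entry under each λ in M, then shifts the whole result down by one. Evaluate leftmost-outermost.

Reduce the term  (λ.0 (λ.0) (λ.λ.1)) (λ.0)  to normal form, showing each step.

Answer: normal form = λ.λ.1  (in 3 steps)

Derivation:
  start: (λ.0 (λ.0) (λ.λ.1)) (λ.0)
  step 1: (λ.0) (λ.0) (λ.λ.1)
  step 2: (λ.0) (λ.λ.1)
  step 3: λ.λ.1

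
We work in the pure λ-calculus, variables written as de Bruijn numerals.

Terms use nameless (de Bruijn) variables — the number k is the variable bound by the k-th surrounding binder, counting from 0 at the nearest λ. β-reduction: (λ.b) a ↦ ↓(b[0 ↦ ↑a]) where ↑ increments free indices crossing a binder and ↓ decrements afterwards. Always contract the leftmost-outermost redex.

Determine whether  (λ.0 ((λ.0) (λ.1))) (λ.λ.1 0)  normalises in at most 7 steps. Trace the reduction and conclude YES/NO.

  start: (λ.0 ((λ.0) (λ.1))) (λ.λ.1 0)
  step 1: (λ.λ.1 0) ((λ.0) (λ.λ.λ.1 0))
  step 2: λ.(λ.0) (λ.λ.λ.1 0) 0
  step 3: λ.(λ.λ.λ.1 0) 0
  step 4: λ.λ.λ.1 0

Answer: YES — reaches normal form λ.λ.λ.1 0 in 4 ≤ 7 steps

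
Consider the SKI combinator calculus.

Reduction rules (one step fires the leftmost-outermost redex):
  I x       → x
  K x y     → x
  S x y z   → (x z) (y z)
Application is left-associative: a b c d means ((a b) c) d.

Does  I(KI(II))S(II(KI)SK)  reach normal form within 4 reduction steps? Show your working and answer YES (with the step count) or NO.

Answer: NO — after 4 steps the term is S(I(KI)SK), not yet normal

Working:
  start: I(KI(II))S(II(KI)SK)
  [1] KI(II)S(II(KI)SK)
  [2] IS(II(KI)SK)
  [3] S(II(KI)SK)
  [4] S(I(KI)SK)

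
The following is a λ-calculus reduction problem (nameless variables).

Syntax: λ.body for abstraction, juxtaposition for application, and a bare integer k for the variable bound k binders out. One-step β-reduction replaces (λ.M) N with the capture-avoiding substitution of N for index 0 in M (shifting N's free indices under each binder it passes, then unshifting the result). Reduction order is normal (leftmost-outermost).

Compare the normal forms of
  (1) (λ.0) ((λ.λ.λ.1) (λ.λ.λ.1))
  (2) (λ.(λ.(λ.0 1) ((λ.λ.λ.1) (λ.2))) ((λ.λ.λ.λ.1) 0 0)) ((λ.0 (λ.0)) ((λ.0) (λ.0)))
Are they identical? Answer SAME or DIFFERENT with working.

Term A:
  start: (λ.0) ((λ.λ.λ.1) (λ.λ.λ.1))
  step 1: (λ.λ.λ.1) (λ.λ.λ.1)
  step 2: λ.λ.1

Term B:
  start: (λ.(λ.(λ.0 1) ((λ.λ.λ.1) (λ.2))) ((λ.λ.λ.λ.1) 0 0)) ((λ.0 (λ.0)) ((λ.0) (λ.0)))
  step 1: (λ.(λ.0 1) ((λ.λ.λ.1) (λ.(λ.0 (λ.0)) ((λ.0) (λ.0))))) ((λ.λ.λ.λ.1) ((λ.0 (λ.0)) ((λ.0) (λ.0))) ((λ.0 (λ.0)) ((λ.0) (λ.0))))
  step 2: (λ.0 ((λ.λ.λ.λ.1) ((λ.0 (λ.0)) ((λ.0) (λ.0))) ((λ.0 (λ.0)) ((λ.0) (λ.0))))) ((λ.λ.λ.1) (λ.(λ.0 (λ.0)) ((λ.0) (λ.0))))
  step 3: (λ.λ.λ.1) (λ.(λ.0 (λ.0)) ((λ.0) (λ.0))) ((λ.λ.λ.λ.1) ((λ.0 (λ.0)) ((λ.0) (λ.0))) ((λ.0 (λ.0)) ((λ.0) (λ.0))))
  step 4: (λ.λ.1) ((λ.λ.λ.λ.1) ((λ.0 (λ.0)) ((λ.0) (λ.0))) ((λ.0 (λ.0)) ((λ.0) (λ.0))))
  step 5: λ.(λ.λ.λ.λ.1) ((λ.0 (λ.0)) ((λ.0) (λ.0))) ((λ.0 (λ.0)) ((λ.0) (λ.0)))
  step 6: λ.(λ.λ.λ.1) ((λ.0 (λ.0)) ((λ.0) (λ.0)))
  step 7: λ.λ.λ.1

Answer: DIFFERENT — A ⇓ λ.λ.1, B ⇓ λ.λ.λ.1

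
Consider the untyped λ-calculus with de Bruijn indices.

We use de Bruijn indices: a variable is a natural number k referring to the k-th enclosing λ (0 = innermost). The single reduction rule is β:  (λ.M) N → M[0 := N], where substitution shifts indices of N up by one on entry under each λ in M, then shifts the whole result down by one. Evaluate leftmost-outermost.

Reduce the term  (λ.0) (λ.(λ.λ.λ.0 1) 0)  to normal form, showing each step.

  start: (λ.0) (λ.(λ.λ.λ.0 1) 0)
  →1  λ.(λ.λ.λ.0 1) 0
  →2  λ.λ.λ.0 1

Answer: normal form = λ.λ.λ.0 1  (in 2 steps)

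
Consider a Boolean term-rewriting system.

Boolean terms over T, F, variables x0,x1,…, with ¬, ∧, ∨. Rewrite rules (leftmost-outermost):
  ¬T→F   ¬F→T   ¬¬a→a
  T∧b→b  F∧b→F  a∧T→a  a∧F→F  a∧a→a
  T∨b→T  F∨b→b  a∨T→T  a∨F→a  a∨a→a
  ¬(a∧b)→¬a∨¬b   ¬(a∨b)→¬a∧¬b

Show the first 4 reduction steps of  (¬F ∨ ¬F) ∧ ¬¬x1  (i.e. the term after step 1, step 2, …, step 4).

Answer: after 4 steps: x1

Working:
  start: (¬F ∨ ¬F) ∧ ¬¬x1
  →1  ¬F ∧ ¬¬x1
  →2  T ∧ ¬¬x1
  →3  ¬¬x1
  →4  x1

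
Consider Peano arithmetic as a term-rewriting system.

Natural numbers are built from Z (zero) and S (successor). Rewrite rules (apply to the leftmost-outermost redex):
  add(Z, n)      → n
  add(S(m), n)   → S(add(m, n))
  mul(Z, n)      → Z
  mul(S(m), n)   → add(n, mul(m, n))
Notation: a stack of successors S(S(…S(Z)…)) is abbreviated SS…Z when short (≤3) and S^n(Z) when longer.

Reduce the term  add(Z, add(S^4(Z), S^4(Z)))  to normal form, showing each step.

  start: add(Z, add(S^4(Z), S^4(Z)))
  [1] add(S^4(Z), S^4(Z))
  [2] S(add(SSSZ, S^4(Z)))
  [3] S(S(add(SSZ, S^4(Z))))
  [4] S(S(S(add(SZ, S^4(Z)))))
  [5] S(S(S(S(add(Z, S^4(Z))))))
  [6] S^8(Z)

Answer: normal form = S^8(Z)  (in 6 steps)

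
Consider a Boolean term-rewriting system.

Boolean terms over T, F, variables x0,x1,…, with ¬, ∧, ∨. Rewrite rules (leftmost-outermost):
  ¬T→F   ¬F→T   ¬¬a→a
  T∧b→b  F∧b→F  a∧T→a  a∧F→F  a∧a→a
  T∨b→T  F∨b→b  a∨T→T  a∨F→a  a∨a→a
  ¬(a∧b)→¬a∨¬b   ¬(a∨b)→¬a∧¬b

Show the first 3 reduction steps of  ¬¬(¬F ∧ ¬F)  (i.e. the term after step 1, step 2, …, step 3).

Answer: after 3 steps: T

Derivation:
  start: ¬¬(¬F ∧ ¬F)
  [1] ¬F ∧ ¬F
  [2] ¬F
  [3] T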